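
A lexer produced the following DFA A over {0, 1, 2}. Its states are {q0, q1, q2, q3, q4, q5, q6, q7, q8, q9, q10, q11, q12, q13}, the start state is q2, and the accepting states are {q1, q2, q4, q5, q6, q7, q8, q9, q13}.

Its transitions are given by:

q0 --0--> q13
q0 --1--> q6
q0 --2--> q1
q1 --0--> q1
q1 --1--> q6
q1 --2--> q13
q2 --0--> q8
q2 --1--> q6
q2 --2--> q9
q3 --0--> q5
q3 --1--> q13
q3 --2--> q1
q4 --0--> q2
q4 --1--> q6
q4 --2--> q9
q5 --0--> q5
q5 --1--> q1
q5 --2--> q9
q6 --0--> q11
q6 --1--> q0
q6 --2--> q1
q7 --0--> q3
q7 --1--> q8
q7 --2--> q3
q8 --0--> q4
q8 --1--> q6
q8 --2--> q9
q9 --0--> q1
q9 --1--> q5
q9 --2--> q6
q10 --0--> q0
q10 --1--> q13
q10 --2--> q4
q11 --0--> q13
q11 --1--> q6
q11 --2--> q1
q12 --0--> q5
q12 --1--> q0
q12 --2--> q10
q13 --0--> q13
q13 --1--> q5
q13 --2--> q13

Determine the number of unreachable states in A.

Starting at q2 and following transitions, the reachable set is {q0, q1, q2, q4, q5, q6, q8, q9, q11, q13}. That leaves q3, q7, q10, q12 unreachable — 4 in total.

4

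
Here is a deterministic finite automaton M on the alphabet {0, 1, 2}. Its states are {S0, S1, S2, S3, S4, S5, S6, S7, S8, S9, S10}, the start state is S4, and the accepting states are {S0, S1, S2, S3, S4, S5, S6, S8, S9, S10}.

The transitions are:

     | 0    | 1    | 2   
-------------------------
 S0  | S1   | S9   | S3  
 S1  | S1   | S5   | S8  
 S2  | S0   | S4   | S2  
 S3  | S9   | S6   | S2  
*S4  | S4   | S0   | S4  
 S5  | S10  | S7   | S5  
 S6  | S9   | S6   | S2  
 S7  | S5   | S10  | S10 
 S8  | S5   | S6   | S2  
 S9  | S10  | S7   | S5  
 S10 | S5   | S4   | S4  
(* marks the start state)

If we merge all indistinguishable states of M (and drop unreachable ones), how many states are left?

7

Initial partition by acceptance: {S0,S1,S2,S3,S4,S5,S6,S8,S9,S10} | {S7}.
Refine {S0,S1,S2,S3,S4,S5,S6,S8,S9,S10} on symbol 1: members go to different blocks, giving {S0,S1,S2,S3,S4,S6,S8,S10} and {S5,S9}.
Refine {S0,S1,S2,S3,S4,S6,S8,S10} on symbol 0: members go to different blocks, giving {S0,S1,S2,S4} and {S3,S6,S8,S10}.
Split {S0,S1,S2,S4} by δ(·,1) → {S0,S1} and {S2,S4}.
Refine {S3,S6,S8,S10} on symbol 1: members go to different blocks, giving {S3,S6,S8} and {S10}.
Split {S2,S4} by δ(·,0) → {S2} and {S4}.
Stable partition: {S0,S1} | {S7} | {S5,S9} | {S3,S6,S8} | {S2} | {S10} | {S4} — 7 equivalence classes.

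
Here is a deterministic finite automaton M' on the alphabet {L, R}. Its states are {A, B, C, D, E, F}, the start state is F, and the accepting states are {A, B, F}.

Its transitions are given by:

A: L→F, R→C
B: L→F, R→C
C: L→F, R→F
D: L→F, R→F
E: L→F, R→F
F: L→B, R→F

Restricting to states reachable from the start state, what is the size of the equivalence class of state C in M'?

1

First remove the unreachable states {A,D,E}; 3 states remain.
P0 = {B,F} | {C}.
Refine {B,F} on symbol R: members go to different blocks, giving {B} and {F}.
No further refinement is possible. Final partition (3 blocks): {B} | {C} | {F}.
The equivalence class containing C is {C}, of size 1.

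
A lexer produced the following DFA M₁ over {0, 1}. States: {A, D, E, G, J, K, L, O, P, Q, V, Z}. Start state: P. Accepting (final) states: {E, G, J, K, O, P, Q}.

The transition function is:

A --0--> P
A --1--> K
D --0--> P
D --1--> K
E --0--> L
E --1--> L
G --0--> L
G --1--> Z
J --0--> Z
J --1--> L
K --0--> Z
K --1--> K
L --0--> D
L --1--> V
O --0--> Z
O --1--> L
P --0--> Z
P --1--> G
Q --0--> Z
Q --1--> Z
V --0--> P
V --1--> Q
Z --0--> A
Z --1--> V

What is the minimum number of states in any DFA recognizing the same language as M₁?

6

Reachable states from the start: {A,D,G,K,L,P,Q,V,Z}. Unreachable: {E,J,O} — drop them.
Initial partition by acceptance: {G,K,P,Q} | {A,D,L,V,Z}.
On input 1, block {G,K,P,Q} splits into {K,P} and {G,Q}.
Split {K,P} by δ(·,1) → {K} and {P}.
On input 0, block {A,D,L,V,Z} splits into {A,D,V} and {L,Z}.
On input 1, block {A,D,V} splits into {A,D} and {V}.
The partition is now stable with 6 blocks: {K} | {A,D} | {G,Q} | {P} | {L,Z} | {V}.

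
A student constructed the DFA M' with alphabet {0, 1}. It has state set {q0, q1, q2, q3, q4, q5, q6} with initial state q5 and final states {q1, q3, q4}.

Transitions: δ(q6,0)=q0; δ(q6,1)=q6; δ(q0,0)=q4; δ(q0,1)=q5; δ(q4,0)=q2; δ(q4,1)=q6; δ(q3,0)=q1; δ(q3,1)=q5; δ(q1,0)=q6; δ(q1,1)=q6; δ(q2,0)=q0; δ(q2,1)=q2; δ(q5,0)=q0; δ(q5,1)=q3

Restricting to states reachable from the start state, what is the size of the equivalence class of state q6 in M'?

2

P0 = {q1,q3,q4} | {q0,q2,q5,q6}.
Refine {q1,q3,q4} on symbol 0: members go to different blocks, giving {q1,q4} and {q3}.
On input 0, block {q0,q2,q5,q6} splits into {q2,q5,q6} and {q0}.
Refine {q2,q5,q6} on symbol 1: members go to different blocks, giving {q2,q6} and {q5}.
Stable partition: {q1,q4} | {q2,q6} | {q3} | {q0} | {q5} — 5 equivalence classes.
The equivalence class containing q6 is {q2,q6}, of size 2.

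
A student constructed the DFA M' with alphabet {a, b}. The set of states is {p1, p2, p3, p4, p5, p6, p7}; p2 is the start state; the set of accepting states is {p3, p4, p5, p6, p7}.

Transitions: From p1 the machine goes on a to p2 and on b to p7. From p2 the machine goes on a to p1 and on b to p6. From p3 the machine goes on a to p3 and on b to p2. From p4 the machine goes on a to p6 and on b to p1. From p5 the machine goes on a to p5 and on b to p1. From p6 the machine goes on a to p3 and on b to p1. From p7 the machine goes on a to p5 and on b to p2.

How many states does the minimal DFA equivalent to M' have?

2

States {p4} cannot be reached from the start state, so discard them.
Start with accepting vs non-accepting: {p3,p5,p6,p7} | {p1,p2}.
The partition is now stable with 2 blocks: {p3,p5,p6,p7} | {p1,p2}.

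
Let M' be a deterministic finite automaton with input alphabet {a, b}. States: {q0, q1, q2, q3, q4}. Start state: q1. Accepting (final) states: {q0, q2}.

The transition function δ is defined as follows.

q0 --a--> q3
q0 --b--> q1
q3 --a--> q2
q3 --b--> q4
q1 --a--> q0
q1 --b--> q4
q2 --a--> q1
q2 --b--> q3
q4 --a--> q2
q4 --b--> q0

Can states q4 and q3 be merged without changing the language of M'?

No

Every state is reachable, so we keep all 5.
Initial partition by acceptance: {q0,q2} | {q1,q3,q4}.
On input b, block {q1,q3,q4} splits into {q1,q3} and {q4}.
No further refinement is possible. Final partition (3 blocks): {q0,q2} | {q1,q3} | {q4}.
q4 and q3 end up in different blocks, so they are distinguishable. For instance, the string 'b' is accepted from only q4.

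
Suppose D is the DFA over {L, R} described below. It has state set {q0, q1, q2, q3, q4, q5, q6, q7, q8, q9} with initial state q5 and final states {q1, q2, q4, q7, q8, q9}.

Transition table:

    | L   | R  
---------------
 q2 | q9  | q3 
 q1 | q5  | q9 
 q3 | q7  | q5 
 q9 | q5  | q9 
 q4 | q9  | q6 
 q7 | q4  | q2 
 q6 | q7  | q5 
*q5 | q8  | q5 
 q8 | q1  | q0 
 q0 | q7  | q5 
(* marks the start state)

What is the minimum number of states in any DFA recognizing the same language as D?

5

Every state is reachable, so we keep all 10.
Initial partition by acceptance: {q1,q2,q4,q7,q8,q9} | {q0,q3,q5,q6}.
Split {q1,q2,q4,q7,q8,q9} by δ(·,L) → {q2,q4,q7,q8} and {q1,q9}.
Split {q2,q4,q7,q8} by δ(·,L) → {q2,q4,q8} and {q7}.
On input L, block {q0,q3,q5,q6} splits into {q0,q3,q6} and {q5}.
Stable partition: {q2,q4,q8} | {q0,q3,q6} | {q1,q9} | {q7} | {q5} — 5 equivalence classes.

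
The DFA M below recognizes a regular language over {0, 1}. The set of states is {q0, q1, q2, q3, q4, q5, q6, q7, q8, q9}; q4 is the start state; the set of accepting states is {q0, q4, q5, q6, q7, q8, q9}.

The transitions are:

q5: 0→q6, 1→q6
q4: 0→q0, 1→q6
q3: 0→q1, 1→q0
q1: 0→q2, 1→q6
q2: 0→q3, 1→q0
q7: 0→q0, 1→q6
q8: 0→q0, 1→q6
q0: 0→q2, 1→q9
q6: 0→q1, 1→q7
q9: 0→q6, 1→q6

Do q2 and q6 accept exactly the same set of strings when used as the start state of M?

First remove the unreachable states {q5,q8}; 8 states remain.
Initial partition by acceptance: {q0,q4,q6,q7,q9} | {q1,q2,q3}.
Split {q0,q4,q6,q7,q9} by δ(·,0) → {q4,q7,q9} and {q0,q6}.
No further refinement is possible. Final partition (3 blocks): {q4,q7,q9} | {q1,q2,q3} | {q0,q6}.
q2 and q6 end up in different blocks, so they are distinguishable. For instance, the string 'ε' is accepted from only q6.

No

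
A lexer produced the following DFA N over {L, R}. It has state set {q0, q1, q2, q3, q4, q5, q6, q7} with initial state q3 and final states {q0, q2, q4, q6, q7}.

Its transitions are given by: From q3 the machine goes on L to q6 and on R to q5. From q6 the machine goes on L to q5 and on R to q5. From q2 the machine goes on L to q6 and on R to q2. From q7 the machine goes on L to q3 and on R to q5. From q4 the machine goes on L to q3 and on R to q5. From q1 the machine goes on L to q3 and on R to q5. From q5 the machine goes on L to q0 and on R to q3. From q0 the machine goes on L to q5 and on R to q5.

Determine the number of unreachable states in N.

4

BFS from q3 reaches {q0, q3, q5, q6}; the 4 state(s) q1, q2, q4, q7 are never visited.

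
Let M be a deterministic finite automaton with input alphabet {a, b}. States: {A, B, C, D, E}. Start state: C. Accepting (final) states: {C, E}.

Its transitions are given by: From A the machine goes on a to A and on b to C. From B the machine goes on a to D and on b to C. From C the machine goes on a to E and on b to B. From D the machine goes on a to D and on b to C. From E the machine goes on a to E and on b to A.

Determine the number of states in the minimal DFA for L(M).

P0 = {C,E} | {A,B,D}.
No further refinement is possible. Final partition (2 blocks): {C,E} | {A,B,D}.

2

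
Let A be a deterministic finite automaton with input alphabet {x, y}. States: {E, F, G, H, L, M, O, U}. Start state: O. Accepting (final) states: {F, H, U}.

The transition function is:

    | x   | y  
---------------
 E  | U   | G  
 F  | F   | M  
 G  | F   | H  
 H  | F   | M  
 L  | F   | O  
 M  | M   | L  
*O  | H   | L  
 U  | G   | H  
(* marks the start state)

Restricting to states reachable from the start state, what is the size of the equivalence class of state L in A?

2

Reachable states from the start: {F,H,L,M,O}. Unreachable: {E,G,U} — drop them.
Start with accepting vs non-accepting: {F,H} | {L,M,O}.
Refine {L,M,O} on symbol x: members go to different blocks, giving {L,O} and {M}.
The partition is now stable with 3 blocks: {F,H} | {L,O} | {M}.
The equivalence class containing L is {L,O}, of size 2.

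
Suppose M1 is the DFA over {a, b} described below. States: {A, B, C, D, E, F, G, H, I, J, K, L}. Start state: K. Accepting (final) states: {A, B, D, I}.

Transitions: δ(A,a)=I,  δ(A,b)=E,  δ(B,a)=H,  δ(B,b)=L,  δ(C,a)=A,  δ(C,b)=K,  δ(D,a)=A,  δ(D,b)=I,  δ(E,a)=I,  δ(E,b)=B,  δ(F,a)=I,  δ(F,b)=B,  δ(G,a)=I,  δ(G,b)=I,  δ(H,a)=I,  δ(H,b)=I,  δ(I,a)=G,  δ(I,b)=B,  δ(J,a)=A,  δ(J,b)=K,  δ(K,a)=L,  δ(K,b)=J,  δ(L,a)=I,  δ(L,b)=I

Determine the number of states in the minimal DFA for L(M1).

7

First remove the unreachable states {C,D,F}; 9 states remain.
P0 = {A,B,I} | {E,G,H,J,K,L}.
Split {A,B,I} by δ(·,a) → {B,I} and {A}.
On input b, block {B,I} splits into {B} and {I}.
Split {E,G,H,J,K,L} by δ(·,a) → {E,G,H,L} and {J} and {K}.
Refine {E,G,H,L} on symbol b: members go to different blocks, giving {G,H,L} and {E}.
No further refinement is possible. Final partition (7 blocks): {B} | {G,H,L} | {A} | {I} | {J} | {K} | {E}.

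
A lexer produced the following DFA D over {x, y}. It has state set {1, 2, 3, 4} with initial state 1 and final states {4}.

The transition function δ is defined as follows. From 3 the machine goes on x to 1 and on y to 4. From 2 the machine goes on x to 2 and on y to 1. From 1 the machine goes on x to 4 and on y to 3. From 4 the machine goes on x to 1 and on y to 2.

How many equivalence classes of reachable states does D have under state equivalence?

All states are reachable from the start state.
Start with accepting vs non-accepting: {4} | {1,2,3}.
On input x, block {1,2,3} splits into {2,3} and {1}.
Split {2,3} by δ(·,x) → {2} and {3}.
The partition is now stable with 4 blocks: {4} | {2} | {1} | {3}.

4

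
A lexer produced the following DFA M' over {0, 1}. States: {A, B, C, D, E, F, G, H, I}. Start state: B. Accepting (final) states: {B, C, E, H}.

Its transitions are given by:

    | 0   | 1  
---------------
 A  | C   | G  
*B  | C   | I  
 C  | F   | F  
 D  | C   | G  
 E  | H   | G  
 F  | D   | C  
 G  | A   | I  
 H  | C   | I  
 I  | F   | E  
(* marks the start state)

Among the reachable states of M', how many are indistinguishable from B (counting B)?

All states are reachable from the start state.
P0 = {B,C,E,H} | {A,D,F,G,I}.
Split {B,C,E,H} by δ(·,0) → {B,E,H} and {C}.
Refine {B,E,H} on symbol 0: members go to different blocks, giving {B,H} and {E}.
Split {A,D,F,G,I} by δ(·,0) → {F,G,I} and {A,D}.
Refine {F,G,I} on symbol 0: members go to different blocks, giving {F,G} and {I}.
On input 1, block {F,G} splits into {F} and {G}.
The partition is now stable with 7 blocks: {B,H} | {F} | {C} | {E} | {A,D} | {I} | {G}.
The equivalence class containing B is {B,H}, of size 2.

2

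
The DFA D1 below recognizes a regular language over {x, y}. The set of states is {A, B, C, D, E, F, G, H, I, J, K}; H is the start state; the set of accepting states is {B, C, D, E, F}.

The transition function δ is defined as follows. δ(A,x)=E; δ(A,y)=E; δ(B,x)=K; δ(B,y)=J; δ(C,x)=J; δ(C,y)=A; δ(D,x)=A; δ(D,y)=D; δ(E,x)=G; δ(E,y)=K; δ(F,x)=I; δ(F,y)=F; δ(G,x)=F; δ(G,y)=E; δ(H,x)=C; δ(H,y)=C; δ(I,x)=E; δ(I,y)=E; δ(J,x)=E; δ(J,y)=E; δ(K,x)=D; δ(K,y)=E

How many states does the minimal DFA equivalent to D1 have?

6

Reachable states from the start: {A,C,D,E,F,G,H,I,J,K}. Unreachable: {B} — drop them.
P0 = {C,D,E,F} | {A,G,H,I,J,K}.
Split {C,D,E,F} by δ(·,y) → {C,E} and {D,F}.
Refine {A,G,H,I,J,K} on symbol x: members go to different blocks, giving {A,H,I,J} and {G,K}.
Refine {C,E} on symbol x: members go to different blocks, giving {C} and {E}.
Refine {A,H,I,J} on symbol x: members go to different blocks, giving {A,I,J} and {H}.
Stable partition: {C} | {A,I,J} | {D,F} | {G,K} | {E} | {H} — 6 equivalence classes.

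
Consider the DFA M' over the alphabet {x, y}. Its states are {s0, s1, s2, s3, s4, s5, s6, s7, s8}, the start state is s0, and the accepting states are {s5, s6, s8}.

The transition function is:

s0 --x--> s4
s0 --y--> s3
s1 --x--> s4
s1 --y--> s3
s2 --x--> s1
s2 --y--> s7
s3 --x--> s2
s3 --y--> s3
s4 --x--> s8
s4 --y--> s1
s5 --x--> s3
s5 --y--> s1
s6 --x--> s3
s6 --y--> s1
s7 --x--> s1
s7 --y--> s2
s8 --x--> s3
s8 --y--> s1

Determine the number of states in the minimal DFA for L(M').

5

States {s5,s6} cannot be reached from the start state, so discard them.
P0 = {s8} | {s0,s1,s2,s3,s4,s7}.
Split {s0,s1,s2,s3,s4,s7} by δ(·,x) → {s0,s1,s2,s3,s7} and {s4}.
Split {s0,s1,s2,s3,s7} by δ(·,x) → {s2,s3,s7} and {s0,s1}.
Split {s2,s3,s7} by δ(·,x) → {s2,s7} and {s3}.
Stable partition: {s8} | {s2,s7} | {s4} | {s0,s1} | {s3} — 5 equivalence classes.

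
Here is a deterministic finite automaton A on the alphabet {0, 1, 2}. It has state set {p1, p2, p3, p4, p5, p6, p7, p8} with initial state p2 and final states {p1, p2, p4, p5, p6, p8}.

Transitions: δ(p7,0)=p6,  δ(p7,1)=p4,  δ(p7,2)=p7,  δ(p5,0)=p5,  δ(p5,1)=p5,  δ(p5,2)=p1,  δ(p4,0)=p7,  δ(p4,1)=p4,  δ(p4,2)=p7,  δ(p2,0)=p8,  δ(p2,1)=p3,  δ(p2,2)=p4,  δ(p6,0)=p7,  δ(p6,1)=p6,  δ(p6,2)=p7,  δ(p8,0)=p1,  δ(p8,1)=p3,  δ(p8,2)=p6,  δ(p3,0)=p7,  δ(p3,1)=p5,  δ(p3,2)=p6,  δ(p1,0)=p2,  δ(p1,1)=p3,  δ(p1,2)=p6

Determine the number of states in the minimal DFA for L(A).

5

Initial partition by acceptance: {p1,p2,p4,p5,p6,p8} | {p3,p7}.
On input 0, block {p1,p2,p4,p5,p6,p8} splits into {p1,p2,p5,p8} and {p4,p6}.
On input 1, block {p1,p2,p5,p8} splits into {p1,p2,p8} and {p5}.
On input 0, block {p3,p7} splits into {p3} and {p7}.
No further refinement is possible. Final partition (5 blocks): {p1,p2,p8} | {p3} | {p4,p6} | {p5} | {p7}.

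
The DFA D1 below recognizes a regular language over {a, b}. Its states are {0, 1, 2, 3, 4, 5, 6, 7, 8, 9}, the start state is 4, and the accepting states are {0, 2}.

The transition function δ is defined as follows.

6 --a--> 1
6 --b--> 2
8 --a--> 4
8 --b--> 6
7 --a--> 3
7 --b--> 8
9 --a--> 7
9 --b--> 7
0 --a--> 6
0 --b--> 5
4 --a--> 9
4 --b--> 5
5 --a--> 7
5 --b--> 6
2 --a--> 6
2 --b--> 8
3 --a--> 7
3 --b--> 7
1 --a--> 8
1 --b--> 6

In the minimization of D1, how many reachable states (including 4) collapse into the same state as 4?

2

First remove the unreachable states {0}; 9 states remain.
P0 = {2} | {1,3,4,5,6,7,8,9}.
On input b, block {1,3,4,5,6,7,8,9} splits into {1,3,4,5,7,8,9} and {6}.
Refine {1,3,4,5,7,8,9} on symbol b: members go to different blocks, giving {3,4,7,9} and {1,5,8}.
Split {3,4,7,9} by δ(·,b) → {3,9} and {4,7}.
Split {1,5,8} by δ(·,a) → {5,8} and {1}.
Stable partition: {2} | {3,9} | {6} | {5,8} | {4,7} | {1} — 6 equivalence classes.
State 4 belongs to the block {4,7}, which has 2 states.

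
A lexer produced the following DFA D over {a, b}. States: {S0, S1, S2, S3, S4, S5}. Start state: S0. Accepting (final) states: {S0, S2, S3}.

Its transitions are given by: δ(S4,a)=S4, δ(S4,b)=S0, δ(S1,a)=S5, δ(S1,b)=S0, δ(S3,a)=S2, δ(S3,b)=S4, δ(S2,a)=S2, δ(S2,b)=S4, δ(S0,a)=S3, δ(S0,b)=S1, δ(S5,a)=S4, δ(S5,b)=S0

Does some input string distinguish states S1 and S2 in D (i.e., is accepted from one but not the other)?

Yes

Every state is reachable, so we keep all 6.
P0 = {S0,S2,S3} | {S1,S4,S5}.
No further refinement is possible. Final partition (2 blocks): {S0,S2,S3} | {S1,S4,S5}.
S1 and S2 end up in different blocks, so they are distinguishable. For instance, the string 'ε' is accepted from only S2.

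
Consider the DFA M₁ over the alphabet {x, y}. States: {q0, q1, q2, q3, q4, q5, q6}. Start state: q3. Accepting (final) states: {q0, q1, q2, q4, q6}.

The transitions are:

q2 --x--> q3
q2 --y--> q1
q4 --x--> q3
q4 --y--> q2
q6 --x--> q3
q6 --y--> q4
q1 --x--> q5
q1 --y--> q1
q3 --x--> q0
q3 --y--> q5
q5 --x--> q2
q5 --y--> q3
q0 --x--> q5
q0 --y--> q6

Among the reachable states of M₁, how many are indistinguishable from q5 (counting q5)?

All states are reachable from the start state.
Start with accepting vs non-accepting: {q0,q1,q2,q4,q6} | {q3,q5}.
The partition is now stable with 2 blocks: {q0,q1,q2,q4,q6} | {q3,q5}.
The equivalence class containing q5 is {q3,q5}, of size 2.

2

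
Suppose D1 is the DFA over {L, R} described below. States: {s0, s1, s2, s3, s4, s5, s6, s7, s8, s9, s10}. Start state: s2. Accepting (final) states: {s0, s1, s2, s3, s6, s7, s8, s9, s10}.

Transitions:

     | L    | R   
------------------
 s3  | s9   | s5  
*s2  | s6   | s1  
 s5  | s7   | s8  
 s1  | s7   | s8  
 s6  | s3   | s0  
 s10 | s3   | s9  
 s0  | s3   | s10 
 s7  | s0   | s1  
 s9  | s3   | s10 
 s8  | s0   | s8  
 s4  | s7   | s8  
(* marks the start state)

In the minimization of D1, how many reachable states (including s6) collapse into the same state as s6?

First remove the unreachable states {s4}; 10 states remain.
Start with accepting vs non-accepting: {s0,s1,s2,s3,s6,s7,s8,s9,s10} | {s5}.
Split {s0,s1,s2,s3,s6,s7,s8,s9,s10} by δ(·,R) → {s0,s1,s2,s6,s7,s8,s9,s10} and {s3}.
On input L, block {s0,s1,s2,s6,s7,s8,s9,s10} splits into {s0,s6,s9,s10} and {s1,s2,s7,s8}.
Split {s1,s2,s7,s8} by δ(·,L) → {s2,s7,s8} and {s1}.
Split {s2,s7,s8} by δ(·,R) → {s2,s7} and {s8}.
Stable partition: {s0,s6,s9,s10} | {s5} | {s3} | {s2,s7} | {s1} | {s8} — 6 equivalence classes.
The equivalence class containing s6 is {s0,s6,s9,s10}, of size 4.

4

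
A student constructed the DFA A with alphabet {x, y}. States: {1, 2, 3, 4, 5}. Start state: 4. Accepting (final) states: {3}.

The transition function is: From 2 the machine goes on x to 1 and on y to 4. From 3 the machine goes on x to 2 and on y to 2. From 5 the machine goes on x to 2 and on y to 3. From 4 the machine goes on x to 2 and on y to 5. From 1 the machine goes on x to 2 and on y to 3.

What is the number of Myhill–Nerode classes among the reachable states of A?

4

All states are reachable from the start state.
P0 = {3} | {1,2,4,5}.
On input y, block {1,2,4,5} splits into {1,5} and {2,4}.
On input x, block {2,4} splits into {2} and {4}.
No further refinement is possible. Final partition (4 blocks): {3} | {1,5} | {2} | {4}.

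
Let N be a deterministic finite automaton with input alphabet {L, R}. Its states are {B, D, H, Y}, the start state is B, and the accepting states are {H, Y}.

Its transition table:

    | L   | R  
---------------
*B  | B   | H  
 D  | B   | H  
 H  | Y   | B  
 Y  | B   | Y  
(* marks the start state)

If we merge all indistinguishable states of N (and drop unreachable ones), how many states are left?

States {D} cannot be reached from the start state, so discard them.
Initial partition by acceptance: {H,Y} | {B}.
Split {H,Y} by δ(·,L) → {H} and {Y}.
Stable partition: {H} | {B} | {Y} — 3 equivalence classes.

3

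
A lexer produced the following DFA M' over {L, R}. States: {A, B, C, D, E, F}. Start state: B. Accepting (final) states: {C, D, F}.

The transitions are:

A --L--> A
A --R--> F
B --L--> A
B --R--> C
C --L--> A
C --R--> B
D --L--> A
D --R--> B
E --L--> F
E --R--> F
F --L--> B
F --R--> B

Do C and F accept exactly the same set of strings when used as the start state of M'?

First remove the unreachable states {D,E}; 4 states remain.
P0 = {C,F} | {A,B}.
No further refinement is possible. Final partition (2 blocks): {C,F} | {A,B}.
C and F lie in the same block of the stable partition, so they are equivalent — no string distinguishes them.

Yes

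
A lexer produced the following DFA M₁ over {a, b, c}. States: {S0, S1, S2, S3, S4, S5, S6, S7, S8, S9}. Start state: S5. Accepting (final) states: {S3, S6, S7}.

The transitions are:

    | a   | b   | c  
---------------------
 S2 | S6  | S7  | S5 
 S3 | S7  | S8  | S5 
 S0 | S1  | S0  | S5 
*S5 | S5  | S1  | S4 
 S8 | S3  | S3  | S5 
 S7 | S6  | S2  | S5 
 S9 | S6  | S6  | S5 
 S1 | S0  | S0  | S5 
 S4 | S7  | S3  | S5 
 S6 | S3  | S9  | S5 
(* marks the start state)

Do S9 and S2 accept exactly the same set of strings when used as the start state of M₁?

Yes

All states are reachable from the start state.
P0 = {S3,S6,S7} | {S0,S1,S2,S4,S5,S8,S9}.
Refine {S0,S1,S2,S4,S5,S8,S9} on symbol a: members go to different blocks, giving {S2,S4,S8,S9} and {S0,S1,S5}.
On input c, block {S0,S1,S5} splits into {S0,S1} and {S5}.
Stable partition: {S3,S6,S7} | {S2,S4,S8,S9} | {S0,S1} | {S5} — 4 equivalence classes.
S9 and S2 lie in the same block of the stable partition, so they are equivalent — no string distinguishes them.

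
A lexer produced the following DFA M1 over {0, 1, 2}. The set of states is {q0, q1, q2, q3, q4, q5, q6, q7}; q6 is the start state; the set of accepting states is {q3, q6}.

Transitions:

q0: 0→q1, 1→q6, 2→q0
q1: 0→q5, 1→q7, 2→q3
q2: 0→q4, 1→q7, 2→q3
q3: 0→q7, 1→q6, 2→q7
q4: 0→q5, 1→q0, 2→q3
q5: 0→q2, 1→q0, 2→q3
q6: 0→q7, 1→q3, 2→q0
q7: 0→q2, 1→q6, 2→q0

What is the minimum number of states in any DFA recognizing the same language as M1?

Initial partition by acceptance: {q3,q6} | {q0,q1,q2,q4,q5,q7}.
Split {q0,q1,q2,q4,q5,q7} by δ(·,1) → {q1,q2,q4,q5} and {q0,q7}.
Stable partition: {q3,q6} | {q1,q2,q4,q5} | {q0,q7} — 3 equivalence classes.

3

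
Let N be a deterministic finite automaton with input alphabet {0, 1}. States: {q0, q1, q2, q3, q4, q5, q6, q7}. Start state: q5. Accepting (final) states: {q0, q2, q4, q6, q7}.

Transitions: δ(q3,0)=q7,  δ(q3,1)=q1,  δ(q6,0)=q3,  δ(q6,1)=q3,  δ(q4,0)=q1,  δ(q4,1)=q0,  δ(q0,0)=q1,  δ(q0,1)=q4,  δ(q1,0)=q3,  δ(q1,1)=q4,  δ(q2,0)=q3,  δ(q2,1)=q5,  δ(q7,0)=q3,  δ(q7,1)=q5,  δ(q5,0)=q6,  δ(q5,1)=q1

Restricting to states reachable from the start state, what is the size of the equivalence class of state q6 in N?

First remove the unreachable states {q2}; 7 states remain.
P0 = {q0,q4,q6,q7} | {q1,q3,q5}.
Split {q0,q4,q6,q7} by δ(·,1) → {q0,q4} and {q6,q7}.
Refine {q1,q3,q5} on symbol 0: members go to different blocks, giving {q3,q5} and {q1}.
Stable partition: {q0,q4} | {q3,q5} | {q6,q7} | {q1} — 4 equivalence classes.
State q6 belongs to the block {q6,q7}, which has 2 states.

2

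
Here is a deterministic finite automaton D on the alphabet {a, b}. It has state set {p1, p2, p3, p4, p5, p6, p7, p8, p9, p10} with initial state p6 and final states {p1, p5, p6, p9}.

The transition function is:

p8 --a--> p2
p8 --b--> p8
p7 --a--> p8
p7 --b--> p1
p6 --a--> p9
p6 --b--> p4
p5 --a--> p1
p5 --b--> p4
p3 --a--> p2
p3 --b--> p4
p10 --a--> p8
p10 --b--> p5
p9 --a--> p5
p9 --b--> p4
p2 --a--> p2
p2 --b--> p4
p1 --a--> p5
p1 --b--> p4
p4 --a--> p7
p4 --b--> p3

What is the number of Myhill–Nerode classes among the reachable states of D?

5

Reachable states from the start: {p1,p2,p3,p4,p5,p6,p7,p8,p9}. Unreachable: {p10} — drop them.
Start with accepting vs non-accepting: {p1,p5,p6,p9} | {p2,p3,p4,p7,p8}.
Split {p2,p3,p4,p7,p8} by δ(·,b) → {p2,p3,p4,p8} and {p7}.
Refine {p2,p3,p4,p8} on symbol a: members go to different blocks, giving {p2,p3,p8} and {p4}.
On input b, block {p2,p3,p8} splits into {p2,p3} and {p8}.
Stable partition: {p1,p5,p6,p9} | {p2,p3} | {p7} | {p4} | {p8} — 5 equivalence classes.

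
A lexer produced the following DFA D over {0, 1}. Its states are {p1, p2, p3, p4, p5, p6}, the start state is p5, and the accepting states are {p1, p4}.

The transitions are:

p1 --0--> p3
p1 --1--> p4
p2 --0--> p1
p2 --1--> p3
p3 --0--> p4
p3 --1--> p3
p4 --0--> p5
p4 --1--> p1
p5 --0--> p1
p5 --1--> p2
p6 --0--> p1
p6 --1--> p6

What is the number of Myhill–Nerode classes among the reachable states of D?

2

Reachable states from the start: {p1,p2,p3,p4,p5}. Unreachable: {p6} — drop them.
Start with accepting vs non-accepting: {p1,p4} | {p2,p3,p5}.
Stable partition: {p1,p4} | {p2,p3,p5} — 2 equivalence classes.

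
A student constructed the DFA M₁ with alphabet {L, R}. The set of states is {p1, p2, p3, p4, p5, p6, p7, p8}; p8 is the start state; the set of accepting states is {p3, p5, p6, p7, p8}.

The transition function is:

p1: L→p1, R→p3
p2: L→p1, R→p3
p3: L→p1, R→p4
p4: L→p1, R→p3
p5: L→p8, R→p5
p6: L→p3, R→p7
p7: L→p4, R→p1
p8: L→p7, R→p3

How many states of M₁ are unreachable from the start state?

3

Starting at p8 and following transitions, the reachable set is {p1, p3, p4, p7, p8}. That leaves p2, p5, p6 unreachable — 3 in total.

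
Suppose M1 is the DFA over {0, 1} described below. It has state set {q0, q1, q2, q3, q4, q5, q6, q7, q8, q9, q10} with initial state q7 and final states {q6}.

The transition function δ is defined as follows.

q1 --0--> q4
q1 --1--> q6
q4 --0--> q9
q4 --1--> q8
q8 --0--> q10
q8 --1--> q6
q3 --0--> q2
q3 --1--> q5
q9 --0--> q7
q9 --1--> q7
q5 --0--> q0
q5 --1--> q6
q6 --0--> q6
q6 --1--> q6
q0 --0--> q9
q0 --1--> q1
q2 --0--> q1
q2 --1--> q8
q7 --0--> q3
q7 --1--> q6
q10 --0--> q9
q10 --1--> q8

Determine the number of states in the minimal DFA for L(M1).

4

Initial partition by acceptance: {q6} | {q0,q1,q2,q3,q4,q5,q7,q8,q9,q10}.
Refine {q0,q1,q2,q3,q4,q5,q7,q8,q9,q10} on symbol 1: members go to different blocks, giving {q0,q2,q3,q4,q9,q10} and {q1,q5,q7,q8}.
Refine {q0,q2,q3,q4,q9,q10} on symbol 0: members go to different blocks, giving {q0,q3,q4,q10} and {q2,q9}.
Stable partition: {q6} | {q0,q3,q4,q10} | {q1,q5,q7,q8} | {q2,q9} — 4 equivalence classes.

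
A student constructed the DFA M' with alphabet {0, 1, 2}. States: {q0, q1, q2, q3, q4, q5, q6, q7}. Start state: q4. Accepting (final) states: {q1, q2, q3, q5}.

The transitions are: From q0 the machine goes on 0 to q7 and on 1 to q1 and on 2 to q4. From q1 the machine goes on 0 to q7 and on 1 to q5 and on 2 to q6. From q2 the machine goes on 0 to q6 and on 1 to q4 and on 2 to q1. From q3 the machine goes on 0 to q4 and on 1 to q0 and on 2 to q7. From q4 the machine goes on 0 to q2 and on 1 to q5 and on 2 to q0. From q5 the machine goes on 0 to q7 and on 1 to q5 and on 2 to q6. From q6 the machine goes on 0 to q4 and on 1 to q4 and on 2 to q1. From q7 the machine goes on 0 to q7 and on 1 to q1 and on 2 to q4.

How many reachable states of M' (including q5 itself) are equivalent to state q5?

2

States {q3} cannot be reached from the start state, so discard them.
P0 = {q1,q2,q5} | {q0,q4,q6,q7}.
On input 1, block {q1,q2,q5} splits into {q1,q5} and {q2}.
Refine {q0,q4,q6,q7} on symbol 0: members go to different blocks, giving {q0,q6,q7} and {q4}.
On input 0, block {q0,q6,q7} splits into {q0,q7} and {q6}.
The partition is now stable with 5 blocks: {q1,q5} | {q0,q7} | {q2} | {q4} | {q6}.
The equivalence class containing q5 is {q1,q5}, of size 2.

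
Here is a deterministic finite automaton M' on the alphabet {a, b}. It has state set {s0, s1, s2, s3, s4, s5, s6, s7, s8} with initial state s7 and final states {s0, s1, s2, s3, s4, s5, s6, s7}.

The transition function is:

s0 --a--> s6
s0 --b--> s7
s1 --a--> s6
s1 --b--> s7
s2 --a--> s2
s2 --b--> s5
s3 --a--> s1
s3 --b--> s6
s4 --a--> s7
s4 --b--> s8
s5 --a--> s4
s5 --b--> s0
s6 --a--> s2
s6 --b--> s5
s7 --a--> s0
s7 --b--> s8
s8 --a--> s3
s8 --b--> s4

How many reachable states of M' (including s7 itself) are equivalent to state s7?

Initial partition by acceptance: {s0,s1,s2,s3,s4,s5,s6,s7} | {s8}.
Refine {s0,s1,s2,s3,s4,s5,s6,s7} on symbol b: members go to different blocks, giving {s0,s1,s2,s3,s5,s6} and {s4,s7}.
Split {s0,s1,s2,s3,s5,s6} by δ(·,a) → {s0,s1,s2,s3,s6} and {s5}.
On input b, block {s0,s1,s2,s3,s6} splits into {s0,s1} and {s2,s6} and {s3}.
On input a, block {s4,s7} splits into {s4} and {s7}.
No further refinement is possible. Final partition (7 blocks): {s0,s1} | {s8} | {s4} | {s5} | {s2,s6} | {s3} | {s7}.
The equivalence class containing s7 is {s7}, of size 1.

1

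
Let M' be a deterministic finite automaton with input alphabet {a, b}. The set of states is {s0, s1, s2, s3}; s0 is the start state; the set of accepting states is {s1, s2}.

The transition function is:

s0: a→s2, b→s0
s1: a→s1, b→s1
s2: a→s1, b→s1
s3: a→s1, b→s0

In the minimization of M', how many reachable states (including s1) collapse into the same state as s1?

2

First remove the unreachable states {s3}; 3 states remain.
Initial partition by acceptance: {s1,s2} | {s0}.
No further refinement is possible. Final partition (2 blocks): {s1,s2} | {s0}.
State s1 belongs to the block {s1,s2}, which has 2 states.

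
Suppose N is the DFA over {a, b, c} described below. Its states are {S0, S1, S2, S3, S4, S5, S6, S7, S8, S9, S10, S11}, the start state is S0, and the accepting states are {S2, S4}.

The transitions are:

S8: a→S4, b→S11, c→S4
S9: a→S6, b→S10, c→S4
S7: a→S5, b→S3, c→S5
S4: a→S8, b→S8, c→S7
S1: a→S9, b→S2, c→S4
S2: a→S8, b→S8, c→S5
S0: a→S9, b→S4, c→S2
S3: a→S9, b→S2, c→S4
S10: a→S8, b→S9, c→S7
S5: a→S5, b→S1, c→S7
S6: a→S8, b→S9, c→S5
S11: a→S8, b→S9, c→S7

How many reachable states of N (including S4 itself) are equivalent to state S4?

All states are reachable from the start state.
Initial partition by acceptance: {S2,S4} | {S0,S1,S3,S5,S6,S7,S8,S9,S10,S11}.
Refine {S0,S1,S3,S5,S6,S7,S8,S9,S10,S11} on symbol a: members go to different blocks, giving {S0,S1,S3,S5,S6,S7,S9,S10,S11} and {S8}.
On input a, block {S0,S1,S3,S5,S6,S7,S9,S10,S11} splits into {S0,S1,S3,S5,S7,S9} and {S6,S10,S11}.
Refine {S0,S1,S3,S5,S7,S9} on symbol a: members go to different blocks, giving {S0,S1,S3,S5,S7} and {S9}.
Refine {S0,S1,S3,S5,S7} on symbol a: members go to different blocks, giving {S0,S1,S3} and {S5,S7}.
Stable partition: {S2,S4} | {S0,S1,S3} | {S8} | {S6,S10,S11} | {S9} | {S5,S7} — 6 equivalence classes.
The equivalence class containing S4 is {S2,S4}, of size 2.

2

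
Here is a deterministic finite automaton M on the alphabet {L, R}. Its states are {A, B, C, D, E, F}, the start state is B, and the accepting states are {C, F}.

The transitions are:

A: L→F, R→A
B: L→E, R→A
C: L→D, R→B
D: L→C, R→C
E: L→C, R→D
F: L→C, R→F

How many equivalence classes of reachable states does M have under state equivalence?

6

Start with accepting vs non-accepting: {C,F} | {A,B,D,E}.
On input L, block {C,F} splits into {C} and {F}.
On input L, block {A,B,D,E} splits into {D,E} and {A} and {B}.
Split {D,E} by δ(·,R) → {D} and {E}.
The partition is now stable with 6 blocks: {C} | {D} | {F} | {A} | {B} | {E}.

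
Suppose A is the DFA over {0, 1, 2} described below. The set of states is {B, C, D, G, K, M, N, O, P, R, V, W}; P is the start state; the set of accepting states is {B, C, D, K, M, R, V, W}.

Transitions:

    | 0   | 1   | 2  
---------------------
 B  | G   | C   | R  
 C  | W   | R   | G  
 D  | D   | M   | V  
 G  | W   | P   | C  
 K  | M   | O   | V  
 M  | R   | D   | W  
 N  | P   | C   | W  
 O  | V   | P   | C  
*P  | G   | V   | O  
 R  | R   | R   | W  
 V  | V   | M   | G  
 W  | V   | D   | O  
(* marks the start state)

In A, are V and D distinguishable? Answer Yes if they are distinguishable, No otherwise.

Yes

First remove the unreachable states {B,K,N}; 9 states remain.
Initial partition by acceptance: {C,D,M,R,V,W} | {G,O,P}.
On input 2, block {C,D,M,R,V,W} splits into {D,M,R} and {C,V,W}.
Split {G,O,P} by δ(·,0) → {G,O} and {P}.
No further refinement is possible. Final partition (4 blocks): {D,M,R} | {G,O} | {C,V,W} | {P}.
V and D end up in different blocks, so they are distinguishable. For instance, the string '2' is accepted from only D.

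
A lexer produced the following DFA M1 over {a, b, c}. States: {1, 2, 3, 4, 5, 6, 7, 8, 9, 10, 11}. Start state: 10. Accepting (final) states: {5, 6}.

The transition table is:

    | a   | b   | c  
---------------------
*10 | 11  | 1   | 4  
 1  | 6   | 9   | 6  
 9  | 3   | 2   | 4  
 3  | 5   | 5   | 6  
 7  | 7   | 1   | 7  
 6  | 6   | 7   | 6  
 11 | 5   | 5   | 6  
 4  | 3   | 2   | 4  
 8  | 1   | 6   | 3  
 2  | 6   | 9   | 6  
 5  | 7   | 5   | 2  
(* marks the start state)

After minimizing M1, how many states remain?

6

First remove the unreachable states {8}; 10 states remain.
Start with accepting vs non-accepting: {5,6} | {1,2,3,4,7,9,10,11}.
On input a, block {5,6} splits into {5} and {6}.
Split {1,2,3,4,7,9,10,11} by δ(·,a) → {4,7,9,10} and {1,2} and {3,11}.
On input a, block {4,7,9,10} splits into {4,9,10} and {7}.
The partition is now stable with 6 blocks: {5} | {4,9,10} | {6} | {1,2} | {3,11} | {7}.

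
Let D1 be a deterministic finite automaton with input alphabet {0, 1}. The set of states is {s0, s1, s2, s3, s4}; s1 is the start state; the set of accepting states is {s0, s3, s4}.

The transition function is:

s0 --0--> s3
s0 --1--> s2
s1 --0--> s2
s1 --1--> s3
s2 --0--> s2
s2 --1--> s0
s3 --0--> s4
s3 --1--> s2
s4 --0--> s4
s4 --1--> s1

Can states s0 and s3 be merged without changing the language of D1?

All states are reachable from the start state.
P0 = {s0,s3,s4} | {s1,s2}.
No further refinement is possible. Final partition (2 blocks): {s0,s3,s4} | {s1,s2}.
s0 and s3 lie in the same block of the stable partition, so they are equivalent — no string distinguishes them.

Yes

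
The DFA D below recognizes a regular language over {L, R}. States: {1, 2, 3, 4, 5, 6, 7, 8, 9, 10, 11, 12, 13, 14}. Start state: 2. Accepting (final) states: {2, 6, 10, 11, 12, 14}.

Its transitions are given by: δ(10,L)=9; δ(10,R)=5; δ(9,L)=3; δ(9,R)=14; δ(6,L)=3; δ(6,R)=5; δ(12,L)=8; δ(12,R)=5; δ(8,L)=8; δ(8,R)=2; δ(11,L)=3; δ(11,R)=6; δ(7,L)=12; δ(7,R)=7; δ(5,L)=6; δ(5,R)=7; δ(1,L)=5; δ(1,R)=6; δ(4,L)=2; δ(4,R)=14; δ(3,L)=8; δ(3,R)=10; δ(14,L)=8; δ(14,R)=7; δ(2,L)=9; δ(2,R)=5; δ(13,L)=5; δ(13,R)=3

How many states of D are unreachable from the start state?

4

No path from 2 leads to 1, 4, 11, 13; the other 10 states are all reachable.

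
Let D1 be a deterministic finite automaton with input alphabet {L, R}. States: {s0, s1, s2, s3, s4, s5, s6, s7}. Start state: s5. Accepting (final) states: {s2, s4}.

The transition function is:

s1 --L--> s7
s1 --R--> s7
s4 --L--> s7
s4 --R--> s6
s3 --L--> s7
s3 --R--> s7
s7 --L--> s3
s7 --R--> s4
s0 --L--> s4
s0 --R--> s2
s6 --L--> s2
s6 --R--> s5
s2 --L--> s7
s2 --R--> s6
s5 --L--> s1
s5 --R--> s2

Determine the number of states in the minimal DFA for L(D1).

States {s0} cannot be reached from the start state, so discard them.
P0 = {s2,s4} | {s1,s3,s5,s6,s7}.
On input L, block {s1,s3,s5,s6,s7} splits into {s1,s3,s5,s7} and {s6}.
Split {s1,s3,s5,s7} by δ(·,R) → {s1,s3} and {s5,s7}.
Stable partition: {s2,s4} | {s1,s3} | {s6} | {s5,s7} — 4 equivalence classes.

4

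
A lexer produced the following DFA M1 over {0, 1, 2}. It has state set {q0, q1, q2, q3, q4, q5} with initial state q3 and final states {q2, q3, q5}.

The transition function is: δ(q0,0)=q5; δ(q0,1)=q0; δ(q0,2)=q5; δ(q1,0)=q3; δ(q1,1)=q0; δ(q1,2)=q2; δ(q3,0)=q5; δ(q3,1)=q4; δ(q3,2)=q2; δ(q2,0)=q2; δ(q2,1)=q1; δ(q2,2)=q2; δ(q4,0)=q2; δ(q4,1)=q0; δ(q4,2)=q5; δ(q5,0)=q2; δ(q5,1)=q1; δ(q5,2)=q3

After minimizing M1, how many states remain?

All states are reachable from the start state.
Initial partition by acceptance: {q2,q3,q5} | {q0,q1,q4}.
Stable partition: {q2,q3,q5} | {q0,q1,q4} — 2 equivalence classes.

2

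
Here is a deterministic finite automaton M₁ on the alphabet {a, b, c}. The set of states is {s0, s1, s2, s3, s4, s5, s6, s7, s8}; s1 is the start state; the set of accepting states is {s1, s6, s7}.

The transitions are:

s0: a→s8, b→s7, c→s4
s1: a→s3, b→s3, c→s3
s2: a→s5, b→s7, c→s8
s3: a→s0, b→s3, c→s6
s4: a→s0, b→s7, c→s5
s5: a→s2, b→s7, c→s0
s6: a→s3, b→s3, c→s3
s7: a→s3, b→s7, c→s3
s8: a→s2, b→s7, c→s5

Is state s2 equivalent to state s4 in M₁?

Yes

P0 = {s1,s6,s7} | {s0,s2,s3,s4,s5,s8}.
Split {s1,s6,s7} by δ(·,b) → {s1,s6} and {s7}.
Split {s0,s2,s3,s4,s5,s8} by δ(·,b) → {s0,s2,s4,s5,s8} and {s3}.
Stable partition: {s1,s6} | {s0,s2,s4,s5,s8} | {s7} | {s3} — 4 equivalence classes.
s2 and s4 lie in the same block of the stable partition, so they are equivalent — no string distinguishes them.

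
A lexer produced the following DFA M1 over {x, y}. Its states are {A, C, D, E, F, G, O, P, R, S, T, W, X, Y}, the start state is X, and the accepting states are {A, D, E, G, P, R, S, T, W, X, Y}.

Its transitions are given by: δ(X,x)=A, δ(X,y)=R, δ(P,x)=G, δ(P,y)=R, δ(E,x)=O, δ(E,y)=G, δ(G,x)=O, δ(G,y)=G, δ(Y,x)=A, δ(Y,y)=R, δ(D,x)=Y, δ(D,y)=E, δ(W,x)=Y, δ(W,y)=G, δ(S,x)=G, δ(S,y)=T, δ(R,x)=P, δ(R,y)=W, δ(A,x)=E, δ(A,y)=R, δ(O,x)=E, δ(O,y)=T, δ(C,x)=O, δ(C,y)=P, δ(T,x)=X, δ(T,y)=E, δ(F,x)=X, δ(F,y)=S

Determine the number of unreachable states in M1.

No path from X leads to C, D, F, S; the other 10 states are all reachable.

4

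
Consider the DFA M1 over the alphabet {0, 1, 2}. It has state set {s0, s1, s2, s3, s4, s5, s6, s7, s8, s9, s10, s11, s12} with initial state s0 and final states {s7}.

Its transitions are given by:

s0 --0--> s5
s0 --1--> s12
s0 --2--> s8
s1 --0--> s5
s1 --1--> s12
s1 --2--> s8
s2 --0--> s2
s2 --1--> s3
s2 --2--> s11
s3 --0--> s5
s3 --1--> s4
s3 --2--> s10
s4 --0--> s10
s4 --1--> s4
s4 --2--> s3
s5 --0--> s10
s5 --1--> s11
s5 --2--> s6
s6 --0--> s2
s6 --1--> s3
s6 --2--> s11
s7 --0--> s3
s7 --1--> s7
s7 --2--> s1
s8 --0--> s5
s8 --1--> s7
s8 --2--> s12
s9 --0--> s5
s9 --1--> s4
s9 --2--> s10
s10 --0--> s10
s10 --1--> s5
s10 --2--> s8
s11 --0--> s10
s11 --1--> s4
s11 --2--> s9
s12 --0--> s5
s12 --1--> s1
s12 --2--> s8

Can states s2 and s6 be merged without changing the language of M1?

Yes

Every state is reachable, so we keep all 13.
Start with accepting vs non-accepting: {s7} | {s0,s1,s2,s3,s4,s5,s6,s8,s9,s10,s11,s12}.
Refine {s0,s1,s2,s3,s4,s5,s6,s8,s9,s10,s11,s12} on symbol 1: members go to different blocks, giving {s0,s1,s2,s3,s4,s5,s6,s9,s10,s11,s12} and {s8}.
Refine {s0,s1,s2,s3,s4,s5,s6,s9,s10,s11,s12} on symbol 2: members go to different blocks, giving {s2,s3,s4,s5,s6,s9,s11} and {s0,s1,s10,s12}.
On input 0, block {s2,s3,s4,s5,s6,s9,s11} splits into {s2,s3,s6,s9} and {s4,s5,s11}.
On input 0, block {s2,s3,s6,s9} splits into {s2,s6} and {s3,s9}.
On input 0, block {s0,s1,s10,s12} splits into {s0,s1,s12} and {s10}.
Split {s4,s5,s11} by δ(·,2) → {s4,s11} and {s5}.
No further refinement is possible. Final partition (8 blocks): {s7} | {s2,s6} | {s8} | {s0,s1,s12} | {s4,s11} | {s3,s9} | {s10} | {s5}.
s2 and s6 lie in the same block of the stable partition, so they are equivalent — no string distinguishes them.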